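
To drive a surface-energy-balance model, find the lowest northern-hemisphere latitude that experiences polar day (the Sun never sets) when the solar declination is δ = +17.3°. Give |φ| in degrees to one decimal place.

|φ| = 72.7°

Polar day requires cos H₀ = −tan φ tan δ ≤ −1, i.e. tan φ tan δ ≥ 1.
The boundary is |tan φ| · |tan δ| = 1, so |φ| = 90° − |δ| = 90° − 17.3° = 72.7° in the northern hemisphere.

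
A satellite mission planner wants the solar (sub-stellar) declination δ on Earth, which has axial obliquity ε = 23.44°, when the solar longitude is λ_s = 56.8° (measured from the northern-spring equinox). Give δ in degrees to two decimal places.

δ = +19.44°

sin δ = sin ε · sin λ_s = sin 23.44° × sin 56.8° = 0.332855.
δ = arcsin(0.332855) = +19.44°.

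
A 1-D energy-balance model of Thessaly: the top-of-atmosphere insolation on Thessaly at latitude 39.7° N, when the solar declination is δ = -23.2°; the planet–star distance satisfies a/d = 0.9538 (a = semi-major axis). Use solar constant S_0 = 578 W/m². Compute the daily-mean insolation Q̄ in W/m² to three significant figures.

cos h₀ = −tan(+39.7°) tan(-23.200°) = 0.3558, h₀ = 1.2070 rad.
Bracket: h₀ sin ϕ sin δ + cos ϕ cos δ sin h₀ = 1.2070×0.63877×-0.39394 + 0.76940×0.91914×0.93455 = -0.303726 + 0.660901 = 0.357175.
Inverse-square distance factor (a/d)² = 0.9538² = 0.909734.
Q̄ = (S_0/π) × 0.909734 × [bracket] = (578/π) × 0.909734 × 0.357175 = 59.78 W/m².

Q̄ ≈ 59.8 W/m²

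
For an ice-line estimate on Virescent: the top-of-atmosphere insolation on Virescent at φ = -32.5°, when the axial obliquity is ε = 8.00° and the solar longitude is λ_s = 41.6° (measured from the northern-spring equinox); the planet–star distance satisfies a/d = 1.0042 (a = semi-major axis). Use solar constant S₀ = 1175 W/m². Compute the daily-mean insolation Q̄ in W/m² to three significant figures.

Q̄ ≈ 288 W/m²

Solar declination: sin δ = sin ε · sin λ_s = sin 8.00° × sin 41.6° = 0.09240, so δ = +5.302°.
cos H₀ = −tan(-32.5°) tan(+5.302°) = 0.0591, H₀ = 1.5116 rad.
Bracket: H₀ sin φ sin δ + cos φ cos δ sin H₀ = 1.5116×-0.53730×0.09240 + 0.84339×0.99572×0.99825 = -0.075046 + 0.838311 = 0.763265.
Inverse-square distance factor (a/d)² = 1.0042² = 1.008418.
Q̄ = (S₀/π) × 1.008418 × [bracket] = (1175/π) × 1.008418 × 0.763265 = 287.9 W/m².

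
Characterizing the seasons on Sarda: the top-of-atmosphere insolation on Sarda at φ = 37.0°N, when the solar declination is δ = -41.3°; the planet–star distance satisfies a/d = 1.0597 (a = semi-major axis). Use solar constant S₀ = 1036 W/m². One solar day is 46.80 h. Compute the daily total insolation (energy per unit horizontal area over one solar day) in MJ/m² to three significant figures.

7.06 MJ/m²

cos H₀ = −tan(+37.0°) tan(-41.300°) = 0.6620, H₀ = 0.8473 rad.
Bracket: H₀ sin φ sin δ + cos φ cos δ sin H₀ = 0.8473×0.60182×-0.66000 + 0.79864×0.75126×0.74949 = -0.336549 + 0.449684 = 0.113135.
Inverse-square distance factor (a/d)² = 1.0597² = 1.122964.
Q̄ = (S₀/π) × 1.122964 × [bracket] = (1036/π) × 1.122964 × 0.113135 = 41.896 W/m².
Daily total = Q̄ × 46.80 h × 3600 s/h = 41.896 × 46.80 × 3600 / 10⁶ = 7.059 MJ/m².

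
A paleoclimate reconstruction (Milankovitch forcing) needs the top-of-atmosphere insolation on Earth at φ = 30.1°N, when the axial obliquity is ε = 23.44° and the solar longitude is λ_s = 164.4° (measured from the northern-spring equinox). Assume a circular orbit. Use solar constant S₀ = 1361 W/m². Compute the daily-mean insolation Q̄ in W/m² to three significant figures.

Q̄ ≈ 410 W/m²

Solar declination: sin δ = sin ε · sin λ_s = sin 23.44° × sin 164.4° = 0.10697, so δ = +6.141°.
cos H₀ = −tan(+30.1°) tan(+6.141°) = -0.0624, H₀ = 1.6332 rad.
Bracket: H₀ sin φ sin δ + cos φ cos δ sin H₀ = 1.6332×0.50151×0.10697 + 0.86515×0.99426×0.99805 = 0.087616 + 0.858507 = 0.946123.
Q̄ = (S₀/π) × [bracket] = (1361/π) × 0.946123 = 409.9 W/m².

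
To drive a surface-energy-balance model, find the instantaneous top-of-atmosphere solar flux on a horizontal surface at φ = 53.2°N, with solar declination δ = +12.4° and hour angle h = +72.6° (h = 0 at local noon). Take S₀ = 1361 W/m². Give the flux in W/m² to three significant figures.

cos θ_z = sin φ sin δ + cos φ cos δ cos h = 0.171945 + 0.174954 = 0.346899.
Flux = S₀ · cos θ_z = 1361 × 0.346899 = 472.1 W/m².

472 W/m²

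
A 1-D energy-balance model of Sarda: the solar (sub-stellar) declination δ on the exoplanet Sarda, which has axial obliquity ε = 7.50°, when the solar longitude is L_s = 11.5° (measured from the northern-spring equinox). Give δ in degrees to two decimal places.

δ = +1.49°

sin δ = sin ε · sin L_s = sin 7.50° × sin 11.5° = 0.026023.
δ = arcsin(0.026023) = +1.49°.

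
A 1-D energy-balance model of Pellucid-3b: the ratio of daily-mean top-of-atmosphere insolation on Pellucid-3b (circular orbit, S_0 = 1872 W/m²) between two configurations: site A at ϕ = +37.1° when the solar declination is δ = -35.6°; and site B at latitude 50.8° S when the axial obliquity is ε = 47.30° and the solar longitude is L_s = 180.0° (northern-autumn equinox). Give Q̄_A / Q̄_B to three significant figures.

Q̄_A / Q̄_B ≈ 0.308

— Configuration A (ϕ=+37.1°):
cos h₀ = −tan(+37.1°) tan(-35.600°) = 0.5415, h₀ = 0.9986 rad.
Bracket: h₀ sin ϕ sin δ + cos ϕ cos δ sin h₀ = 0.9986×0.60321×-0.58212 + 0.79758×0.81310×0.84073 = -0.350649 + 0.545224 = 0.194575.
Q̄ = (S_0/π) × [bracket] = (1872/π) × 0.194575 = 115.94 W/m².
— Configuration B (ϕ=-50.8°):
Solar declination: sin δ = sin ε · sin L_s = sin 47.30° × sin 180.0° = 0.00000, so δ = +0.000°.
cos h₀ = −tan(-50.8°) tan(+0.000°) = 0.0000, h₀ = 1.5708 rad.
Bracket: h₀ sin ϕ sin δ + cos ϕ cos δ sin h₀ = 1.5708×-0.77494×0.00000 + 0.63203×1.00000×1.00000 = -0.000000 + 0.632030 = 0.632030.
Q̄ = (S_0/π) × [bracket] = (1872/π) × 0.632030 = 376.61 W/m².
Ratio Q̄_A / Q̄_B = 115.94 / 376.61 = 0.3079.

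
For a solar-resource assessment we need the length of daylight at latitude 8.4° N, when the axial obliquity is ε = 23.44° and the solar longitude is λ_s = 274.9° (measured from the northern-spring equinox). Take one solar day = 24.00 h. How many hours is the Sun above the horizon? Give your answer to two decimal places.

11.51 h

Solar declination: sin δ = sin ε · sin λ_s = sin 23.44° × sin 274.9° = -0.39633, so δ = -23.349°.
cos H₀ = −tan φ · tan δ = −tan(+8.4°) × tan(-23.349°) = 0.0637, so H₀ = 1.5070 rad = 86.35°.
Daylight = 2H₀/(2π) × 24.00 h = (1.5070/π) × 24.00 = 11.51 h.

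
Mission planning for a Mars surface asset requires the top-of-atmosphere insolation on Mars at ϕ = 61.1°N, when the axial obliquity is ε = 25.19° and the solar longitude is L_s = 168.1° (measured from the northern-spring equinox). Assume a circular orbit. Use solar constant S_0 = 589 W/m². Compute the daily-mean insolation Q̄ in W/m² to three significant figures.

Solar declination: sin δ = sin ε · sin L_s = sin 25.19° × sin 168.1° = 0.08776, so δ = +5.035°.
cos h₀ = −tan(+61.1°) tan(+5.035°) = -0.1596, h₀ = 1.7311 rad.
Bracket: h₀ sin ϕ sin δ + cos ϕ cos δ sin h₀ = 1.7311×0.87546×0.08776 + 0.48328×0.99614×0.98718 = 0.133001 + 0.475243 = 0.608244.
Q̄ = (S_0/π) × [bracket] = (589/π) × 0.608244 = 114.0 W/m².

Q̄ ≈ 114 W/m²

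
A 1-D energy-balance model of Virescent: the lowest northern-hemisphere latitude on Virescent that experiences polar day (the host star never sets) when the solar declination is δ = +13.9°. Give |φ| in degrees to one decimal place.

|φ| = 76.1°

Polar day requires cos H₀ = −tan φ tan δ ≤ −1, i.e. tan φ tan δ ≥ 1.
The boundary is |tan φ| · |tan δ| = 1, so |φ| = 90° − |δ| = 90° − 13.9° = 76.1° in the northern hemisphere.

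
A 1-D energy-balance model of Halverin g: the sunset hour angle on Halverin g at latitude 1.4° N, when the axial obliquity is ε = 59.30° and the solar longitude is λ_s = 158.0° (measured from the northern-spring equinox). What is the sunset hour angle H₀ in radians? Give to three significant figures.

H₀ = 1.58 rad

Solar declination: sin δ = sin ε · sin λ_s = sin 59.30° × sin 158.0° = 0.32211, so δ = +18.790°.
cos H₀ = −tan φ · tan δ = −tan(+1.4°) × tan(+18.790°) = -0.0083, so H₀ = 1.5791 rad = 90.48°.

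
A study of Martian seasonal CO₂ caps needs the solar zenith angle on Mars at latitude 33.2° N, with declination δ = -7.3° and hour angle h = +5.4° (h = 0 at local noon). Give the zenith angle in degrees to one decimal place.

cos θ_z = sin φ sin δ + cos φ cos δ cos h = -0.069576 + 0.826298 = 0.756722.
θ_z = arccos(0.756722) = 40.8°.

θ_z = 40.8°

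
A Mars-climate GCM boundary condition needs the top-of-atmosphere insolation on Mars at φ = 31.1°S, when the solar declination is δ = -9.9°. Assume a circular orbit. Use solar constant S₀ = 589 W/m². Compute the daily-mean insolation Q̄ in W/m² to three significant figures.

cos H₀ = −tan(-31.1°) tan(-9.900°) = -0.1053, H₀ = 1.6763 rad.
Bracket: H₀ sin φ sin δ + cos φ cos δ sin H₀ = 1.6763×-0.51653×-0.17193 + 0.85627×0.98511×0.99444 = 0.148867 + 0.838830 = 0.987697.
Q̄ = (S₀/π) × [bracket] = (589/π) × 0.987697 = 185.2 W/m².

Q̄ ≈ 185 W/m²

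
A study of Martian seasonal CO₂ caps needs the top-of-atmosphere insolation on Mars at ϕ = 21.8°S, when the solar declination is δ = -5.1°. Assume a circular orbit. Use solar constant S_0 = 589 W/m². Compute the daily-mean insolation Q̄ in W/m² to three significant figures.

Q̄ ≈ 183 W/m²

cos h₀ = −tan(-21.8°) tan(-5.100°) = -0.0357, h₀ = 1.6065 rad.
Bracket: h₀ sin ϕ sin δ + cos ϕ cos δ sin h₀ = 1.6065×-0.37137×-0.08889 + 0.92849×0.99604×0.99936 = 0.053032 + 0.924221 = 0.977253.
Q̄ = (S_0/π) × [bracket] = (589/π) × 0.977253 = 183.2 W/m².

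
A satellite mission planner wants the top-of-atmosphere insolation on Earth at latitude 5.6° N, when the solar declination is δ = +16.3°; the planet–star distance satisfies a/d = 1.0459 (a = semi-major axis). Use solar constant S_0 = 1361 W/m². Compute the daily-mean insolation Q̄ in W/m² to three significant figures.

cos h₀ = −tan(+5.6°) tan(+16.300°) = -0.0287, h₀ = 1.5995 rad.
Bracket: h₀ sin ϕ sin δ + cos ϕ cos δ sin h₀ = 1.5995×0.09758×0.28067 + 0.99523×0.95981×0.99959 = 0.043807 + 0.954840 = 0.998647.
Inverse-square distance factor (a/d)² = 1.0459² = 1.093907.
Q̄ = (S_0/π) × 1.093907 × [bracket] = (1361/π) × 1.093907 × 0.998647 = 473.3 W/m².

Q̄ ≈ 473 W/m²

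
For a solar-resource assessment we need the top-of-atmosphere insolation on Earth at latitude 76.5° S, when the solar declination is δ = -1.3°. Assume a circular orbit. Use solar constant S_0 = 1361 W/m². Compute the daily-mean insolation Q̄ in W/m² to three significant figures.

cos h₀ = −tan(-76.5°) tan(-1.300°) = -0.0945, h₀ = 1.6655 rad.
Bracket: h₀ sin ϕ sin δ + cos ϕ cos δ sin h₀ = 1.6655×-0.97237×-0.02269 + 0.23345×0.99974×0.99552 = 0.036746 + 0.232344 = 0.269090.
Q̄ = (S_0/π) × [bracket] = (1361/π) × 0.269090 = 116.6 W/m².

Q̄ ≈ 117 W/m²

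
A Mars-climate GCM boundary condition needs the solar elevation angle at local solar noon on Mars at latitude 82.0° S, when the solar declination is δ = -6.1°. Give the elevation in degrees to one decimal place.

14.1°

At local noon the hour angle is zero, so the zenith angle equals |φ − δ| = |-82.0° − (-6.100°)| = 75.900°.
Elevation = 90° − 75.900° = 14.1°.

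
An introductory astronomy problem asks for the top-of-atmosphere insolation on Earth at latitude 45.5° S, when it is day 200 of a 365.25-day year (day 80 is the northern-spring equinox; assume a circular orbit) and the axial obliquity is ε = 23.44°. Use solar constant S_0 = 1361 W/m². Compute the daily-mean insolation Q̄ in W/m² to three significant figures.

Q̄ ≈ 135 W/m²

Solar longitude: L_s = 360° × (200 − 80)/365.25 = 118.275°.
sin δ = sin 23.44° × sin 118.275° = 0.35033, so δ = +20.507°.
cos h₀ = −tan(-45.5°) tan(+20.507°) = 0.3806, h₀ = 1.1803 rad.
Bracket: h₀ sin ϕ sin δ + cos ϕ cos δ sin h₀ = 1.1803×-0.71325×0.35033 + 0.70091×0.93663×0.92473 = -0.294925 + 0.607079 = 0.312154.
Q̄ = (S_0/π) × [bracket] = (1361/π) × 0.312154 = 135.2 W/m².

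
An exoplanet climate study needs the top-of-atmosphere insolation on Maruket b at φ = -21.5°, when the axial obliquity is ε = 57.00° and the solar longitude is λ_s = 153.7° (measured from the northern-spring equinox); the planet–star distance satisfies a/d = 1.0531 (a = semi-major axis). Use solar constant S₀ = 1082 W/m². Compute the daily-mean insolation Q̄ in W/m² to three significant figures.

Solar declination: sin δ = sin ε · sin λ_s = sin 57.00° × sin 153.7° = 0.37159, so δ = +21.814°.
cos H₀ = −tan(-21.5°) tan(+21.814°) = 0.1577, H₀ = 1.4125 rad.
Bracket: H₀ sin φ sin δ + cos φ cos δ sin H₀ = 1.4125×-0.36650×0.37159 + 0.93042×0.92840×0.98749 = -0.192365 + 0.852996 = 0.660631.
Inverse-square distance factor (a/d)² = 1.0531² = 1.109020.
Q̄ = (S₀/π) × 1.109020 × [bracket] = (1082/π) × 1.109020 × 0.660631 = 252.3 W/m².

Q̄ ≈ 252 W/m²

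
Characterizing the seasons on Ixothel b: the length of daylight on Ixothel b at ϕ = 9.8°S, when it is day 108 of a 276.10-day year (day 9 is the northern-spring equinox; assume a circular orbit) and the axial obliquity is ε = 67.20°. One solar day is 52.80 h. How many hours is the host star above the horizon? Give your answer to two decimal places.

23.41 h

Solar longitude: L_s = 360° × (108 − 9)/276.10 = 129.084°.
sin δ = sin 67.20° × sin 129.084° = 0.71557, so δ = +45.690°.
cos h₀ = −tan ϕ · tan δ = −tan(-9.8°) × tan(+45.690°) = 0.1769, so h₀ = 1.3929 rad = 79.81°.
Daylight = 2h₀/(2π) × 52.80 h = (1.3929/π) × 52.80 = 23.41 h.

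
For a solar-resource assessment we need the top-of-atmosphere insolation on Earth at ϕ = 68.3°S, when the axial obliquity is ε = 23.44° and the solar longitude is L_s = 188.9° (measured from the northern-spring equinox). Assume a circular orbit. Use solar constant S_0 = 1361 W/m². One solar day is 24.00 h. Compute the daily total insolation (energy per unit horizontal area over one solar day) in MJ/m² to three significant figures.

17.3 MJ/m²

Solar declination: sin δ = sin ε · sin L_s = sin 23.44° × sin 188.9° = -0.06154, so δ = -3.528°.
cos h₀ = −tan(-68.3°) tan(-3.528°) = -0.1549, h₀ = 1.7264 rad.
Bracket: h₀ sin ϕ sin δ + cos ϕ cos δ sin h₀ = 1.7264×-0.92913×-0.06154 + 0.36975×0.99810×0.98792 = 0.098713 + 0.364589 = 0.463302.
Q̄ = (S_0/π) × [bracket] = (1361/π) × 0.463302 = 200.71 W/m².
Daily total = Q̄ × 24.00 h × 3600 s/h = 200.71 × 24.00 × 3600 / 10⁶ = 17.34 MJ/m².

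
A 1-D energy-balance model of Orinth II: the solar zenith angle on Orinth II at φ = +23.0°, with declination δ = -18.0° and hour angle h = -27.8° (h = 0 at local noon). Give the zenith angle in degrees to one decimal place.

θ_z = 49.2°

cos θ_z = sin φ sin δ + cos φ cos δ cos h = -0.120743 + 0.774408 = 0.653665.
θ_z = arccos(0.653665) = 49.2°.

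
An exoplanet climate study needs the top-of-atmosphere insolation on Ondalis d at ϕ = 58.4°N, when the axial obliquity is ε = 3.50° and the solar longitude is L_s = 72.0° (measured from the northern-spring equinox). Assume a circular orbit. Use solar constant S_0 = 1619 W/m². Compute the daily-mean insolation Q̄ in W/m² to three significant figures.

Q̄ ≈ 311 W/m²

Solar declination: sin δ = sin ε · sin L_s = sin 3.50° × sin 72.0° = 0.05806, so δ = +3.328°.
cos h₀ = −tan(+58.4°) tan(+3.328°) = -0.0945, h₀ = 1.6655 rad.
Bracket: h₀ sin ϕ sin δ + cos ϕ cos δ sin h₀ = 1.6655×0.85173×0.05806 + 0.52399×0.99831×0.99552 = 0.082361 + 0.520761 = 0.603122.
Q̄ = (S_0/π) × [bracket] = (1619/π) × 0.603122 = 310.8 W/m².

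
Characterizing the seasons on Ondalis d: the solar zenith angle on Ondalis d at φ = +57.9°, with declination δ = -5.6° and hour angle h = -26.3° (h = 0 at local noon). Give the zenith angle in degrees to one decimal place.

θ_z = 67.0°

cos θ_z = sin φ sin δ + cos φ cos δ cos h = -0.082665 + 0.474118 = 0.391453.
θ_z = arccos(0.391453) = 67.0°.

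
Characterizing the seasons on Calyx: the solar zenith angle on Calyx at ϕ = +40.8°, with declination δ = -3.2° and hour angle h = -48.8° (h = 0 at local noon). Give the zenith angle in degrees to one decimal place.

θ_z = 62.5°

cos θ_z = sin ϕ sin δ + cos ϕ cos δ cos h = -0.036475 + 0.497847 = 0.461372.
θ_z = arccos(0.461372) = 62.5°.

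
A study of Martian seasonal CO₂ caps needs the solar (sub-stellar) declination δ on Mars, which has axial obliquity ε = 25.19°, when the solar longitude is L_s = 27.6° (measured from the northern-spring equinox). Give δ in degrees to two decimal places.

δ = +11.37°

sin δ = sin ε · sin L_s = sin 25.19° × sin 27.6° = 0.197189.
δ = arcsin(0.197189) = +11.37°.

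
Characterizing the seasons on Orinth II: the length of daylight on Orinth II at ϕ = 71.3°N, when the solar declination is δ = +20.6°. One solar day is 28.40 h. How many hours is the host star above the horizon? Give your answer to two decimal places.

28.40 h

Sunrise equation: cos h₀ = −tan ϕ · tan δ = -1.1105 ≤ −1, so the host star never sets (polar day) and h₀ = π.
Daylight = 2h₀/(2π) × 28.40 h = (3.1416/π) × 28.40 = 28.40 h.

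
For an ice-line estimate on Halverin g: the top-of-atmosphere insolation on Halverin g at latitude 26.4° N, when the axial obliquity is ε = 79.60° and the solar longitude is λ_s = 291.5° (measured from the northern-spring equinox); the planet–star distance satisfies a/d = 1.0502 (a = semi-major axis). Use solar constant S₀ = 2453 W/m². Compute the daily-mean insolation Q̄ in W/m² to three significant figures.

Q̄ ≈ 0.00 W/m²

Solar declination: sin δ = sin ε · sin λ_s = sin 79.60° × sin 291.5° = -0.91513, so δ = -66.225°.
cos H₀ = −tan(+26.4°) tan(-66.225°) = 1.1268 ≥ 1 ⇒ polar night, H₀ = 0 and Q̄ = 0.
Inverse-square distance factor (a/d)² = 1.0502² = 1.102920.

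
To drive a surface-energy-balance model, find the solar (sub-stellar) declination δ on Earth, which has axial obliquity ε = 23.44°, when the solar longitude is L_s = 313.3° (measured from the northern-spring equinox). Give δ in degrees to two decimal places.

δ = -16.83°

sin δ = sin ε · sin L_s = sin 23.44° × sin 313.3° = -0.289500.
δ = arcsin(-0.289500) = -16.83°.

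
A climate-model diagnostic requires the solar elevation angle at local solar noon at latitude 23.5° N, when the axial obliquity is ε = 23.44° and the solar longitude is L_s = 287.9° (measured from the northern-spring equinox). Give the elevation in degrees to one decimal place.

44.3°

Solar declination: sin δ = sin ε · sin L_s = sin 23.44° × sin 287.9° = -0.37853, so δ = -22.243°.
At local noon the hour angle is zero, so the zenith angle equals |ϕ − δ| = |+23.5° − (-22.243°)| = 45.743°.
Elevation = 90° − 45.743° = 44.3°.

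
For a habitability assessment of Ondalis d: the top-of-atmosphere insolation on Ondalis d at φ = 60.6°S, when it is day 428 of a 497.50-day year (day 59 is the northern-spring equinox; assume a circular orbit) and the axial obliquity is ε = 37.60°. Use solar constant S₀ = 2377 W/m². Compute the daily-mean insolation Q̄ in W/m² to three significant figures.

Q̄ ≈ 1.26e+03 W/m²

Solar longitude: λ_s = 360° × (428 − 59)/497.50 = 267.015°.
sin δ = sin 37.60° × sin 267.015° = -0.60932, so δ = -37.540°.
cos H₀ = −tan(-60.6°) tan(-37.540°) = -1.3638 ≤ −1 ⇒ polar day, H₀ = π.
Bracket: H₀ sin φ sin δ + cos φ cos δ sin H₀ = 3.1416×-0.87121×-0.60932 + 0.49090×0.79293×0.00000 = 1.667705 + 0.000000 = 1.667705.
Q̄ = (S₀/π) × [bracket] = (2377/π) × 1.667705 = 1262 W/m².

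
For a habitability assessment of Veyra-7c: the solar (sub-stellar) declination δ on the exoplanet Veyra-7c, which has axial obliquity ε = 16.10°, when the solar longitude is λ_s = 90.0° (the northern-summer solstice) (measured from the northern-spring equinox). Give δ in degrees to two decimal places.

sin δ = sin ε · sin λ_s = sin 16.10° × sin 90.0° = 0.277315.
δ = arcsin(0.277315) = +16.10°.

δ = +16.10°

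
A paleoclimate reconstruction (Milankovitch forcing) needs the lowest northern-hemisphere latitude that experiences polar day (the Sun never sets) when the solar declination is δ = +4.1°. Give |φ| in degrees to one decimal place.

Polar day requires cos H₀ = −tan φ tan δ ≤ −1, i.e. tan φ tan δ ≥ 1.
The boundary is |tan φ| · |tan δ| = 1, so |φ| = 90° − |δ| = 90° − 4.1° = 85.9° in the northern hemisphere.

|φ| = 85.9°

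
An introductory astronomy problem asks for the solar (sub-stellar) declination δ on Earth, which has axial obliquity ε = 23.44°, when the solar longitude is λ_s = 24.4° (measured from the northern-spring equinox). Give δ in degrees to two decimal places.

δ = +9.46°

sin δ = sin ε · sin λ_s = sin 23.44° × sin 24.4° = 0.164328.
δ = arcsin(0.164328) = +9.46°.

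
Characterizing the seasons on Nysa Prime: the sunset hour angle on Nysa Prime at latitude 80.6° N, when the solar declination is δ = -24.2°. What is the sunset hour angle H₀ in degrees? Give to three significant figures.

H₀ = 0.00°

cos H₀ = −tan φ · tan δ = 2.7147 ≥ 1, so the host star never rises (polar night) and H₀ = 0.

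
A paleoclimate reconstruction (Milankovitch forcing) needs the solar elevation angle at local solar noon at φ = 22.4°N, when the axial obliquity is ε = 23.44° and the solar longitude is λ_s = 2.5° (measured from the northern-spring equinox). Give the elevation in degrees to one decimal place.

Solar declination: sin δ = sin ε · sin λ_s = sin 23.44° × sin 2.5° = 0.01735, so δ = +0.994°.
At local noon the hour angle is zero, so the zenith angle equals |φ − δ| = |+22.4° − (+0.994°)| = 21.406°.
Elevation = 90° − 21.406° = 68.6°.

68.6°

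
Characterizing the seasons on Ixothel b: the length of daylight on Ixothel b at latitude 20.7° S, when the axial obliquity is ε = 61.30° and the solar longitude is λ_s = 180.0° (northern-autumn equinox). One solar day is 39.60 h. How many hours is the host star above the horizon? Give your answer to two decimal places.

Solar declination: sin δ = sin ε · sin λ_s = sin 61.30° × sin 180.0° = 0.00000, so δ = +0.000°.
cos H₀ = −tan φ · tan δ = −tan(-20.7°) × tan(+0.000°) = 0.0000, so H₀ = 1.5708 rad = 90.00°.
Daylight = 2H₀/(2π) × 39.60 h = (1.5708/π) × 39.60 = 19.80 h.

19.80 h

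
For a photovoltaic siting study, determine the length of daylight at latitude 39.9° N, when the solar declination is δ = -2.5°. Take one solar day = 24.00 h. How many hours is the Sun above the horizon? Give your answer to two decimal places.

11.72 h

cos h₀ = −tan ϕ · tan δ = −tan(+39.9°) × tan(-2.500°) = 0.0365, so h₀ = 1.5343 rad = 87.91°.
Daylight = 2h₀/(2π) × 24.00 h = (1.5343/π) × 24.00 = 11.72 h.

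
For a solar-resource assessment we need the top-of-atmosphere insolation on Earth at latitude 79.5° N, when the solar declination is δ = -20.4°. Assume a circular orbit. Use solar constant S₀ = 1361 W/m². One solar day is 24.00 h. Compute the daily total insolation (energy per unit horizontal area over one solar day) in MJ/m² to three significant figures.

cos H₀ = −tan(+79.5°) tan(-20.400°) = 2.0066 ≥ 1 ⇒ polar night, H₀ = 0 and Q̄ = 0.
Daily total = Q̄ × 24.00 h × 3600 s/h = 0.00 MJ/m².

0.00 MJ/m²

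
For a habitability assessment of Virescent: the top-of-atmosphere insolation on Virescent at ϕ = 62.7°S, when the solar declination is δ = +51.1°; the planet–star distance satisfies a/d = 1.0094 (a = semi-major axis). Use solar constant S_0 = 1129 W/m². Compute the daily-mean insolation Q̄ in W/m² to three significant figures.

Q̄ ≈ 0.00 W/m²

cos h₀ = −tan(-62.7°) tan(+51.100°) = 2.4011 ≥ 1 ⇒ polar night, h₀ = 0 and Q̄ = 0.
Inverse-square distance factor (a/d)² = 1.0094² = 1.018888.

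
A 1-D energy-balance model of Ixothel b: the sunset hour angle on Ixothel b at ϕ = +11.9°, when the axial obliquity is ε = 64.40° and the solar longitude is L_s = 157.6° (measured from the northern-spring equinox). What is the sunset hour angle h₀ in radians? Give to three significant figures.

Solar declination: sin δ = sin ε · sin L_s = sin 64.40° × sin 157.6° = 0.34366, so δ = +20.100°.
cos h₀ = −tan ϕ · tan δ = −tan(+11.9°) × tan(+20.100°) = -0.0771, so h₀ = 1.6480 rad = 94.42°.

h₀ = 1.65 rad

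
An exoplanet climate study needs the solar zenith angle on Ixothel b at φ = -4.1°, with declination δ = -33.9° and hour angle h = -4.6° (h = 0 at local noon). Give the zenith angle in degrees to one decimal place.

θ_z = 30.1°

cos θ_z = sin φ sin δ + cos φ cos δ cos h = 0.039877 + 0.825221 = 0.865098.
θ_z = arccos(0.865098) = 30.1°.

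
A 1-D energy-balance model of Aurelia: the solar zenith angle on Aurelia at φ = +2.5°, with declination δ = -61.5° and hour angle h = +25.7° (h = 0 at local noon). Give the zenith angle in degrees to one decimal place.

cos θ_z = sin φ sin δ + cos φ cos δ cos h = -0.038333 + 0.429548 = 0.391215.
θ_z = arccos(0.391215) = 67.0°.

θ_z = 67.0°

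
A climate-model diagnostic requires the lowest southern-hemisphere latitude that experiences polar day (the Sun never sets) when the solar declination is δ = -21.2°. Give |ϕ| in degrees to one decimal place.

|ϕ| = 68.8°

Polar day requires cos h₀ = −tan ϕ tan δ ≤ −1, i.e. tan ϕ tan δ ≥ 1.
The boundary is |tan ϕ| · |tan δ| = 1, so |ϕ| = 90° − |δ| = 90° − 21.2° = 68.8° in the southern hemisphere.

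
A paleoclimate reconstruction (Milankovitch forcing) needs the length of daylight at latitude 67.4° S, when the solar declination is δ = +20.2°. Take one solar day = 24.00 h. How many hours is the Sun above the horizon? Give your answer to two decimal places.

3.72 h

cos H₀ = −tan φ · tan δ = −tan(-67.4°) × tan(+20.200°) = 0.8839, so H₀ = 0.4867 rad = 27.88°.
Daylight = 2H₀/(2π) × 24.00 h = (0.4867/π) × 24.00 = 3.72 h.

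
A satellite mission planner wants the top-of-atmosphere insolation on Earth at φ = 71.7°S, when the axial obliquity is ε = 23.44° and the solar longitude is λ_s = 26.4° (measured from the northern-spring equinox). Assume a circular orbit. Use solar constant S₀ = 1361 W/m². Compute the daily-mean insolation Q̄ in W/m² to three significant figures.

Solar declination: sin δ = sin ε · sin λ_s = sin 23.44° × sin 26.4° = 0.17687, so δ = +10.188°.
cos H₀ = −tan(-71.7°) tan(+10.188°) = 0.5434, H₀ = 0.9963 rad.
Bracket: H₀ sin φ sin δ + cos φ cos δ sin H₀ = 0.9963×-0.94943×0.17687 + 0.31399×0.98423×0.83949 = -0.167304 + 0.259435 = 0.092131.
Q̄ = (S₀/π) × [bracket] = (1361/π) × 0.092131 = 39.91 W/m².

Q̄ ≈ 39.9 W/m²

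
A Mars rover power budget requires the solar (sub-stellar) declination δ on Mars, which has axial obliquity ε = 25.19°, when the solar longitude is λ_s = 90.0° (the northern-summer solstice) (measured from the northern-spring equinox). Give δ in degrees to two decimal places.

sin δ = sin ε · sin λ_s = sin 25.19° × sin 90.0° = 0.425621.
δ = arcsin(0.425621) = +25.19°.

δ = +25.19°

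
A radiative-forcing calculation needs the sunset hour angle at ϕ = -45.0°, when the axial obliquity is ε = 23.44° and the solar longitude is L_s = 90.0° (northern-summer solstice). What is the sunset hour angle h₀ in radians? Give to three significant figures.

h₀ = 1.12 rad

Solar declination: sin δ = sin ε · sin L_s = sin 23.44° × sin 90.0° = 0.39779, so δ = +23.440°.
cos h₀ = −tan ϕ · tan δ = −tan(-45.0°) × tan(+23.440°) = 0.4336, so h₀ = 1.1223 rad = 64.31°.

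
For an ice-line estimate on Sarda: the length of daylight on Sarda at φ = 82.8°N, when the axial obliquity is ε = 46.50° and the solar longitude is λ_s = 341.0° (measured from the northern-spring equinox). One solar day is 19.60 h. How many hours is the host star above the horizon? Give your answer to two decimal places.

0.00 h

Solar declination: sin δ = sin ε · sin λ_s = sin 46.50° × sin 341.0° = -0.23616, so δ = -13.660°.
cos H₀ = −tan φ · tan δ = 1.9238 ≥ 1, so the host star never rises (polar night) and H₀ = 0.
Daylight = 2H₀/(2π) × 19.60 h = (0.0000/π) × 19.60 = 0.00 h.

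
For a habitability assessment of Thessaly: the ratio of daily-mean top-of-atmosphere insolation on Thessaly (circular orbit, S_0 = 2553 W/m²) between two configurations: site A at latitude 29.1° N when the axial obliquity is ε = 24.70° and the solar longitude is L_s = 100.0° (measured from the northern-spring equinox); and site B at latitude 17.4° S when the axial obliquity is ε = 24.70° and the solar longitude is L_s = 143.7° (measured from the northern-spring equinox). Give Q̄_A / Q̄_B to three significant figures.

Q̄_A / Q̄_B ≈ 1.40

— Configuration A (ϕ=+29.1°):
Solar declination: sin δ = sin ε · sin L_s = sin 24.70° × sin 100.0° = 0.41152, so δ = +24.300°.
cos h₀ = −tan(+29.1°) tan(+24.300°) = -0.2513, h₀ = 1.8248 rad.
Bracket: h₀ sin ϕ sin δ + cos ϕ cos δ sin h₀ = 1.8248×0.48634×0.41152 + 0.87377×0.91140×0.96791 = 0.365213 + 0.770799 = 1.136012.
Q̄ = (S_0/π) × [bracket] = (2553/π) × 1.136012 = 923.17 W/m².
— Configuration B (ϕ=-17.4°):
Solar declination: sin δ = sin ε · sin L_s = sin 24.70° × sin 143.7° = 0.24738, so δ = +14.323°.
cos h₀ = −tan(-17.4°) tan(+14.323°) = 0.0800, h₀ = 1.4907 rad.
Bracket: h₀ sin ϕ sin δ + cos ϕ cos δ sin h₀ = 1.4907×-0.29904×0.24738 + 0.95424×0.96892×0.99679 = -0.110277 + 0.921614 = 0.811337.
Q̄ = (S_0/π) × [bracket] = (2553/π) × 0.811337 = 659.33 W/m².
Ratio Q̄_A / Q̄_B = 923.17 / 659.33 = 1.400.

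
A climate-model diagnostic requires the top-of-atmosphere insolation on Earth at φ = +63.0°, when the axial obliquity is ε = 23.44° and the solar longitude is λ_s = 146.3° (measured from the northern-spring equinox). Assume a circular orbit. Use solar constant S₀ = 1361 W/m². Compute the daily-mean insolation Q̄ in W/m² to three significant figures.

Solar declination: sin δ = sin ε · sin λ_s = sin 23.44° × sin 146.3° = 0.22071, so δ = +12.751°.
cos H₀ = −tan(+63.0°) tan(+12.751°) = -0.4441, H₀ = 2.0310 rad.
Bracket: H₀ sin φ sin δ + cos φ cos δ sin H₀ = 2.0310×0.89101×0.22071 + 0.45399×0.97534×0.89597 = 0.399406 + 0.396731 = 0.796137.
Q̄ = (S₀/π) × [bracket] = (1361/π) × 0.796137 = 344.9 W/m².

Q̄ ≈ 345 W/m²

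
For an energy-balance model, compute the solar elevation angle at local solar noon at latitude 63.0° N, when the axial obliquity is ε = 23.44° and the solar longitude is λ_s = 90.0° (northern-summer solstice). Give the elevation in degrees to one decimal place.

50.4°

Solar declination: sin δ = sin ε · sin λ_s = sin 23.44° × sin 90.0° = 0.39779, so δ = +23.440°.
At local noon the hour angle is zero, so the zenith angle equals |φ − δ| = |+63.0° − (+23.440°)| = 39.560°.
Elevation = 90° − 39.560° = 50.4°.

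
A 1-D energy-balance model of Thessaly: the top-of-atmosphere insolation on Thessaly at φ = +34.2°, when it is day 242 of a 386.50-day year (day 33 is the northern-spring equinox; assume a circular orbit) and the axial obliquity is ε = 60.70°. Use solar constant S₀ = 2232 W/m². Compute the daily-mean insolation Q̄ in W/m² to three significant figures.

Solar longitude: λ_s = 360° × (242 − 33)/386.50 = 194.670°.
sin δ = sin 60.70° × sin 194.670° = -0.22085, so δ = -12.759°.
cos H₀ = −tan(+34.2°) tan(-12.759°) = 0.1539, H₀ = 1.4163 rad.
Bracket: H₀ sin φ sin δ + cos φ cos δ sin H₀ = 1.4163×0.56208×-0.22085 + 0.82708×0.97531×0.98809 = -0.175813 + 0.797052 = 0.621239.
Q̄ = (S₀/π) × [bracket] = (2232/π) × 0.621239 = 441.4 W/m².

Q̄ ≈ 441 W/m²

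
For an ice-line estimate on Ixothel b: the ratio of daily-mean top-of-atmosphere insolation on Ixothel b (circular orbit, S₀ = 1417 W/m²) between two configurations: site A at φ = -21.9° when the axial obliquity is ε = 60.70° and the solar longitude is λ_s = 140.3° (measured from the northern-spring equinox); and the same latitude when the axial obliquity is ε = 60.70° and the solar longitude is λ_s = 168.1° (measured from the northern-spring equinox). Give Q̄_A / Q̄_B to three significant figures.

Q̄_A / Q̄_B ≈ 0.583

— Configuration A (φ=-21.9°):
Solar declination: sin δ = sin ε · sin λ_s = sin 60.70° × sin 140.3° = 0.55705, so δ = +33.852°.
cos H₀ = −tan(-21.9°) tan(+33.852°) = 0.2696, H₀ = 1.2978 rad.
Bracket: H₀ sin φ sin δ + cos φ cos δ sin H₀ = 1.2978×-0.37299×0.55705 + 0.92784×0.83048×0.96296 = -0.269649 + 0.742011 = 0.472362.
Q̄ = (S₀/π) × [bracket] = (1417/π) × 0.472362 = 213.06 W/m².
— Configuration B (φ=-21.9°):
Solar declination: sin δ = sin ε · sin λ_s = sin 60.70° × sin 168.1° = 0.17982, so δ = +10.360°.
cos H₀ = −tan(-21.9°) tan(+10.360°) = 0.0735, H₀ = 1.4972 rad.
Bracket: H₀ sin φ sin δ + cos φ cos δ sin H₀ = 1.4972×-0.37299×0.17982 + 0.92784×0.98370×0.99730 = -0.100419 + 0.910252 = 0.809833.
Q̄ = (S₀/π) × [bracket] = (1417/π) × 0.809833 = 365.27 W/m².
Ratio Q̄_A / Q̄_B = 213.06 / 365.27 = 0.5833.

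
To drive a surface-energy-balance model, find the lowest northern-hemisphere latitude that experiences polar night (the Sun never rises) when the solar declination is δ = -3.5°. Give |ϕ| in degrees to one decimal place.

Polar night requires cos h₀ = −tan ϕ tan δ ≥ 1, i.e. tan ϕ tan δ ≤ −1.
The boundary is |tan ϕ| · |tan δ| = 1, so |ϕ| = 90° − |δ| = 90° − 3.5° = 86.5° in the northern hemisphere.

|ϕ| = 86.5°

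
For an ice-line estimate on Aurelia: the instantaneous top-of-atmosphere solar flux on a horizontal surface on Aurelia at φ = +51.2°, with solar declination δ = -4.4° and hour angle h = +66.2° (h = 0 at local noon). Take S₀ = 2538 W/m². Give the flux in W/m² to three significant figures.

cos θ_z = sin φ sin δ + cos φ cos δ cos h = -0.059790 + 0.252118 = 0.192328.
Flux = S₀ · cos θ_z = 2538 × 0.192328 = 488.1 W/m².

488 W/m²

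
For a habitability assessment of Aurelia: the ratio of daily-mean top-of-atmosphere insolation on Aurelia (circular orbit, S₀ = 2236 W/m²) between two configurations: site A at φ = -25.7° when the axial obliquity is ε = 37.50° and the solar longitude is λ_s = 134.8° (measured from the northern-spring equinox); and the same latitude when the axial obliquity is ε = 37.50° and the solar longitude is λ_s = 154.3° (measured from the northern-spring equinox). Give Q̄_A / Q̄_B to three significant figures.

Q̄_A / Q̄_B ≈ 0.775

— Configuration A (φ=-25.7°):
Solar declination: sin δ = sin ε · sin λ_s = sin 37.50° × sin 134.8° = 0.43196, so δ = +25.592°.
cos H₀ = −tan(-25.7°) tan(+25.592°) = 0.2305, H₀ = 1.3382 rad.
Bracket: H₀ sin φ sin δ + cos φ cos δ sin H₀ = 1.3382×-0.43366×0.43196 + 0.90108×0.90189×0.97307 = -0.250677 + 0.790790 = 0.540113.
Q̄ = (S₀/π) × [bracket] = (2236/π) × 0.540113 = 384.42 W/m².
— Configuration B (φ=-25.7°):
Solar declination: sin δ = sin ε · sin λ_s = sin 37.50° × sin 154.3° = 0.26399, so δ = +15.307°.
cos H₀ = −tan(-25.7°) tan(+15.307°) = 0.1317, H₀ = 1.4387 rad.
Bracket: H₀ sin φ sin δ + cos φ cos δ sin H₀ = 1.4387×-0.43366×0.26399 + 0.90108×0.96452×0.99129 = -0.164705 + 0.861540 = 0.696835.
Q̄ = (S₀/π) × [bracket] = (2236/π) × 0.696835 = 495.97 W/m².
Ratio Q̄_A / Q̄_B = 384.42 / 495.97 = 0.7751.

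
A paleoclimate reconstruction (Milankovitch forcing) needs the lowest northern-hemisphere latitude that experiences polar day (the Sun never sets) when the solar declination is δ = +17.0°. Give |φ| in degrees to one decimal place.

Polar day requires cos H₀ = −tan φ tan δ ≤ −1, i.e. tan φ tan δ ≥ 1.
The boundary is |tan φ| · |tan δ| = 1, so |φ| = 90° − |δ| = 90° − 17.0° = 73.0° in the northern hemisphere.

|φ| = 73.0°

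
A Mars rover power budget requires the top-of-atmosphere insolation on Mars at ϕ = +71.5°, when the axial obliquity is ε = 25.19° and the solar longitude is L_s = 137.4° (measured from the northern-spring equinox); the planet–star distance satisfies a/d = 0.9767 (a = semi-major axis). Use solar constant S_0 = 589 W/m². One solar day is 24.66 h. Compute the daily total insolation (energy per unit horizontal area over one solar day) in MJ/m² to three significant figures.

13.8 MJ/m²

Solar declination: sin δ = sin ε · sin L_s = sin 25.19° × sin 137.4° = 0.28809, so δ = +16.744°.
cos h₀ = −tan(+71.5°) tan(+16.744°) = -0.8991, h₀ = 2.6886 rad.
Bracket: h₀ sin ϕ sin δ + cos ϕ cos δ sin h₀ = 2.6886×0.94832×0.28809 + 0.31730×0.95760×0.43766 = 0.734530 + 0.132981 = 0.867511.
Inverse-square distance factor (a/d)² = 0.9767² = 0.953943.
Q̄ = (S_0/π) × 0.953943 × [bracket] = (589/π) × 0.953943 × 0.867511 = 155.15 W/m².
Daily total = Q̄ × 24.66 h × 3600 s/h = 155.15 × 24.66 × 3600 / 10⁶ = 13.77 MJ/m².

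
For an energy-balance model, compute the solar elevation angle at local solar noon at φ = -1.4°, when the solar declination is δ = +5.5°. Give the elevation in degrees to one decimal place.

At local noon the hour angle is zero, so the zenith angle equals |φ − δ| = |-1.4° − (+5.500°)| = 6.900°.
Elevation = 90° − 6.900° = 83.1°.

83.1°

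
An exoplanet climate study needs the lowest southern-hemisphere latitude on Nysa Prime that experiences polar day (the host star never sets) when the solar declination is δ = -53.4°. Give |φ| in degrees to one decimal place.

|φ| = 36.6°

Polar day requires cos H₀ = −tan φ tan δ ≤ −1, i.e. tan φ tan δ ≥ 1.
The boundary is |tan φ| · |tan δ| = 1, so |φ| = 90° − |δ| = 90° − 53.4° = 36.6° in the southern hemisphere.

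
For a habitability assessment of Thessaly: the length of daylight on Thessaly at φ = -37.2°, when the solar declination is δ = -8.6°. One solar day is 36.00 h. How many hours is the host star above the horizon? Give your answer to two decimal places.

cos H₀ = −tan φ · tan δ = −tan(-37.2°) × tan(-8.600°) = -0.1148, so H₀ = 1.6858 rad = 96.59°.
Daylight = 2H₀/(2π) × 36.00 h = (1.6858/π) × 36.00 = 19.32 h.

19.32 h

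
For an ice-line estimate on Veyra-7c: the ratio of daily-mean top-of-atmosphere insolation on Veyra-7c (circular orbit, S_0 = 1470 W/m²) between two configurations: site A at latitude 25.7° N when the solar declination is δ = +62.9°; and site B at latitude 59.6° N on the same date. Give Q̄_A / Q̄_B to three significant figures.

— Configuration A (ϕ=+25.7°):
cos h₀ = −tan(+25.7°) tan(+62.900°) = -0.9405, h₀ = 2.7948 rad.
Bracket: h₀ sin ϕ sin δ + cos ϕ cos δ sin h₀ = 2.7948×0.43366×0.89021 + 0.90108×0.45554×0.33985 = 1.078928 + 0.139501 = 1.218429.
Q̄ = (S_0/π) × [bracket] = (1470/π) × 1.218429 = 570.12 W/m².
— Configuration B (ϕ=+59.6°):
cos h₀ = −tan(+59.6°) tan(+62.900°) = -3.3308 ≤ −1 ⇒ polar day, h₀ = π.
Bracket: h₀ sin ϕ sin δ + cos ϕ cos δ sin h₀ = 3.1416×0.86251×0.89021 + 0.50603×0.45554×0.00000 = 2.412168 + 0.000000 = 2.412168.
Q̄ = (S_0/π) × [bracket] = (1470/π) × 2.412168 = 1128.7 W/m².
Ratio Q̄_A / Q̄_B = 570.12 / 1128.7 = 0.5051.

Q̄_A / Q̄_B ≈ 0.505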